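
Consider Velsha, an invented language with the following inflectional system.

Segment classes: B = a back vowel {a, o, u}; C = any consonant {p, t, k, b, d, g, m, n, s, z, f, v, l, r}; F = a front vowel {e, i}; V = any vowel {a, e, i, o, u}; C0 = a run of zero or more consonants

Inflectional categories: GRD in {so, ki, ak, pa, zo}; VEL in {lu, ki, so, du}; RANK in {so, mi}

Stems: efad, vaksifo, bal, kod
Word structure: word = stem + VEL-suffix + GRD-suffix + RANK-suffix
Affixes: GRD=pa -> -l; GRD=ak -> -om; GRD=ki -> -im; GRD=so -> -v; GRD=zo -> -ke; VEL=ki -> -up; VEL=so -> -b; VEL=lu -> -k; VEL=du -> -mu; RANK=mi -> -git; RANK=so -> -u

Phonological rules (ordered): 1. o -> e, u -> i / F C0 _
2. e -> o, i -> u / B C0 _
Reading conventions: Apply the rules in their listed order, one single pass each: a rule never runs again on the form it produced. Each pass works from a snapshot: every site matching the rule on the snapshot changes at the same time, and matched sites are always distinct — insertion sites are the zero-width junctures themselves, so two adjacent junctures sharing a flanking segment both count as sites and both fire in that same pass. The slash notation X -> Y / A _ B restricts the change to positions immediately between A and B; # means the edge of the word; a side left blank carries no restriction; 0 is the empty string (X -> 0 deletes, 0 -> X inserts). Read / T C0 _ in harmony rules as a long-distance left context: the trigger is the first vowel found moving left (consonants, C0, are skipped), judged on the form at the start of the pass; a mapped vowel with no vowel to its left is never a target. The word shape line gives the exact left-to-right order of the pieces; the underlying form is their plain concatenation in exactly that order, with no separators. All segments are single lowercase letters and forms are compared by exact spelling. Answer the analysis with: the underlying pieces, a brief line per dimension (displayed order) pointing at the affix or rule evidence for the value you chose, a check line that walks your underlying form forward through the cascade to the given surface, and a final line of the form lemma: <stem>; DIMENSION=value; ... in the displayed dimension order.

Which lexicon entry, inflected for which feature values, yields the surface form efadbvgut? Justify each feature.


underlying: efad-b-v-git
GRD=so - signalled by the affix -v
VEL=so - signalled by the affix -b
RANK=mi - signalled by the affix -git
check: efadbvgit -> efadbvgit -> efadbvgut
lemma: efad; GRD=so; VEL=so; RANK=mi


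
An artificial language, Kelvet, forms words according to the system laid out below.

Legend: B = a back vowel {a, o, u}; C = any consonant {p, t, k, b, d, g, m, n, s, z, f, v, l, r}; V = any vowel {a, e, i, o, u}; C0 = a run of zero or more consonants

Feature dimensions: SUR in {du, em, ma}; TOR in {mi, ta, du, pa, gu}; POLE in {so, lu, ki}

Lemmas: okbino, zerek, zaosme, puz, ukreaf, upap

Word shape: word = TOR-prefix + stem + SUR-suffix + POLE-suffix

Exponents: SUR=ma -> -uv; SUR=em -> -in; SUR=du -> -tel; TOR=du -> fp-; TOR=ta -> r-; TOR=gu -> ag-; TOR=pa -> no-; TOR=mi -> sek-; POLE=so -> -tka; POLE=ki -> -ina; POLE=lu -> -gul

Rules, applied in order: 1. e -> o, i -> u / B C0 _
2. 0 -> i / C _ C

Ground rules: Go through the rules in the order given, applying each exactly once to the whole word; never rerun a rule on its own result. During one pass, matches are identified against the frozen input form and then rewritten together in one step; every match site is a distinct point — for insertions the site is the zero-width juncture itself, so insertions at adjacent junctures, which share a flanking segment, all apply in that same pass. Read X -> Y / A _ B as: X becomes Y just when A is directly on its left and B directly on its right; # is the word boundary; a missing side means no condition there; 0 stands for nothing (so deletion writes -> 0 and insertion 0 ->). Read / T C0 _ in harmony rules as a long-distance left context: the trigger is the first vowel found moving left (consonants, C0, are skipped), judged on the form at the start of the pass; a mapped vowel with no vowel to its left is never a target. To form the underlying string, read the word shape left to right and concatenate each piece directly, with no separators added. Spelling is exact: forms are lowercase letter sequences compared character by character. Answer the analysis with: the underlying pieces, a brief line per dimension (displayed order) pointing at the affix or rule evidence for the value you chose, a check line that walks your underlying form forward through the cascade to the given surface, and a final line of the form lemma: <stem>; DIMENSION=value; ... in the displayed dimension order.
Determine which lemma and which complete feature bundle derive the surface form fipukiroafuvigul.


underlying: fp-ukreaf-uv-gul
SUR=ma - signalled by the affix -uv
TOR=du - signalled by the affix fp-
POLE=lu - signalled by the affix -gul
check: fpukreafuvgul -> fpukroafuvgul -> fipukiroafuvigul
lemma: ukreaf; SUR=ma; TOR=du; POLE=lu


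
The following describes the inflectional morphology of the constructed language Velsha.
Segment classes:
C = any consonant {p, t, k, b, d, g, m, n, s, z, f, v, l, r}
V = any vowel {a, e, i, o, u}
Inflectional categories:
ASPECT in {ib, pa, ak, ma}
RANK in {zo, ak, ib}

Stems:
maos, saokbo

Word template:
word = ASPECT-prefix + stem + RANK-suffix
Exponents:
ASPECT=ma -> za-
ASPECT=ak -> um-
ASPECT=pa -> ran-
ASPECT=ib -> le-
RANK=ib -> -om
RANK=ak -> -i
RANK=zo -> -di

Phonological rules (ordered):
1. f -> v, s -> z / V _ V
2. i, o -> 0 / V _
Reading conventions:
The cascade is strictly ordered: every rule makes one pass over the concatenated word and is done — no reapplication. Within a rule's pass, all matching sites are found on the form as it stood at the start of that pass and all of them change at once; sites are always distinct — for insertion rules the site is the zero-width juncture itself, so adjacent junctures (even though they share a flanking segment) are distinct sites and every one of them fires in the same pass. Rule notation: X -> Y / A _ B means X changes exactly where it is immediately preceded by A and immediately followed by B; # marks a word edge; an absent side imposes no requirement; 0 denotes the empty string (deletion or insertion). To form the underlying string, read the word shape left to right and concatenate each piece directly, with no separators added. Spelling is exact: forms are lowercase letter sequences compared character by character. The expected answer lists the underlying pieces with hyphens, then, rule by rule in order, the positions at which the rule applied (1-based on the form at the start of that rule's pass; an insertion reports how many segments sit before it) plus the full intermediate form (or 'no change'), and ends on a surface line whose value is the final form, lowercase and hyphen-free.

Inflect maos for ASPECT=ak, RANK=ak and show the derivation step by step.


underlying: um-maos-i
1. f -> v, s -> z / V _ V: fires at position(s) 6: ummaozi
2. i, o -> 0 / V _: fires at position(s) 5: ummazi
surface: ummazi


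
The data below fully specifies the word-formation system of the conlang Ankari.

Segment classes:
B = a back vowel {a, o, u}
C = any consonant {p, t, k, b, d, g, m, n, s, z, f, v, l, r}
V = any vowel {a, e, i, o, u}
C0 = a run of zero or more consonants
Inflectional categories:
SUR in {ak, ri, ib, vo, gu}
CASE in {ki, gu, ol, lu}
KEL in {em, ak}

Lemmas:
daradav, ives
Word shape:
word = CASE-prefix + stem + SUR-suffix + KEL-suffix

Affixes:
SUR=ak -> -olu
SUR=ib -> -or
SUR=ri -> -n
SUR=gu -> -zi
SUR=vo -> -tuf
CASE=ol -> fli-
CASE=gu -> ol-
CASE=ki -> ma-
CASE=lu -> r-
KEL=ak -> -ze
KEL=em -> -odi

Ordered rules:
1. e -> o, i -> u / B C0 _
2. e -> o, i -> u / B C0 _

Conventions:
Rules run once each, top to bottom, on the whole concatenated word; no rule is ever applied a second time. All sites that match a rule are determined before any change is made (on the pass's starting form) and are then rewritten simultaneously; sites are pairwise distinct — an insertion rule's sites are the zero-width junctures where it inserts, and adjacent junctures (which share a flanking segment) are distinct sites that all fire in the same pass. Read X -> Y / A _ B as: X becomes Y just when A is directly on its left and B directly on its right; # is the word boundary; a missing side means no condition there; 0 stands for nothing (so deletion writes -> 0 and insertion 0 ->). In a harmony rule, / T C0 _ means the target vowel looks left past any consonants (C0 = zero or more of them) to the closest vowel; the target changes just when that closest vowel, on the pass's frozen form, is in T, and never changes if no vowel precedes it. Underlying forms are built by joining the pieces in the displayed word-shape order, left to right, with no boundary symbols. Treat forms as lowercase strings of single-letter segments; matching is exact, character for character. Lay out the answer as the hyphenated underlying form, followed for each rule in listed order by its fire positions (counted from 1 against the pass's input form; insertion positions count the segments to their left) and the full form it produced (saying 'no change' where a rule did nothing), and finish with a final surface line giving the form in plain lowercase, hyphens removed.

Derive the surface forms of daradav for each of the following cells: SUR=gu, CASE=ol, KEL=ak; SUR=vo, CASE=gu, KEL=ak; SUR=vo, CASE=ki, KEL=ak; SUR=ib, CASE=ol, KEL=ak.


cell SUR=gu, CASE=ol, KEL=ak:
underlying: fli-daradav-zi-ze
1. e -> o, i -> u / B C0 _: fires at position(s) 12: flidaradavzuze
2. e -> o, i -> u / B C0 _: fires at position(s) 14: flidaradavzuzo
surface: flidaradavzuzo

cell SUR=vo, CASE=gu, KEL=ak:
underlying: ol-daradav-tuf-ze
1. e -> o, i -> u / B C0 _: fires at position(s) 14: oldaradavtufzo
2. e -> o, i -> u / B C0 _: no change
surface: oldaradavtufzo

cell SUR=vo, CASE=ki, KEL=ak:
underlying: ma-daradav-tuf-ze
1. e -> o, i -> u / B C0 _: fires at position(s) 14: madaradavtufzo
2. e -> o, i -> u / B C0 _: no change
surface: madaradavtufzo

cell SUR=ib, CASE=ol, KEL=ak:
underlying: fli-daradav-or-ze
1. e -> o, i -> u / B C0 _: fires at position(s) 14: flidaradavorzo
2. e -> o, i -> u / B C0 _: no change
surface: flidaradavorzo


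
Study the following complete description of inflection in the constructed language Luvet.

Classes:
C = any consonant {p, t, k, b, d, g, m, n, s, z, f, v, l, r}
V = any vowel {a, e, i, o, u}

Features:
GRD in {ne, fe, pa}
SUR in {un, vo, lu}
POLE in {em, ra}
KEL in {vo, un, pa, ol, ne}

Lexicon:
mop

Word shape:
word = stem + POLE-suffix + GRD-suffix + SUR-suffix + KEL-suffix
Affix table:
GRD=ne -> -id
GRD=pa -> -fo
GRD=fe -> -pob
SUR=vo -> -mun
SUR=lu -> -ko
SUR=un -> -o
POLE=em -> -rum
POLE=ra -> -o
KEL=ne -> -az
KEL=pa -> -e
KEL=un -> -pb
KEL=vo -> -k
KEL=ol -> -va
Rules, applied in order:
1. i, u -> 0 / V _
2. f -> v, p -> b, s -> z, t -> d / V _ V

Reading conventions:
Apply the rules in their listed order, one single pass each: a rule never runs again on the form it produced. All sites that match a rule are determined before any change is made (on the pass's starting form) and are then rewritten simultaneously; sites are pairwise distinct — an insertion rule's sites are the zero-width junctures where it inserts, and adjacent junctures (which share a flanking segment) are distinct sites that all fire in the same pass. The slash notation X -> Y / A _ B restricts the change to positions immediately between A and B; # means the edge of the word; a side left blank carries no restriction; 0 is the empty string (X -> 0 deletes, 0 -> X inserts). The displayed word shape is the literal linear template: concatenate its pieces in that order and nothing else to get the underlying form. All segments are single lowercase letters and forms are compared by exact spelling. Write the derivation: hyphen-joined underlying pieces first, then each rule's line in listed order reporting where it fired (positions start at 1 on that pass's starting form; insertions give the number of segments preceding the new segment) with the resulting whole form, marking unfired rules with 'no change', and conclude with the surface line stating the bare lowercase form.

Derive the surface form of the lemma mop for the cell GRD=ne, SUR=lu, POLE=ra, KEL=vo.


underlying: mop-o-id-ko-k
1. i, u -> 0 / V _: fires at position(s) 5: mopodkok
2. f -> v, p -> b, s -> z, t -> d / V _ V: fires at position(s) 3: mobodkok
surface: mobodkok


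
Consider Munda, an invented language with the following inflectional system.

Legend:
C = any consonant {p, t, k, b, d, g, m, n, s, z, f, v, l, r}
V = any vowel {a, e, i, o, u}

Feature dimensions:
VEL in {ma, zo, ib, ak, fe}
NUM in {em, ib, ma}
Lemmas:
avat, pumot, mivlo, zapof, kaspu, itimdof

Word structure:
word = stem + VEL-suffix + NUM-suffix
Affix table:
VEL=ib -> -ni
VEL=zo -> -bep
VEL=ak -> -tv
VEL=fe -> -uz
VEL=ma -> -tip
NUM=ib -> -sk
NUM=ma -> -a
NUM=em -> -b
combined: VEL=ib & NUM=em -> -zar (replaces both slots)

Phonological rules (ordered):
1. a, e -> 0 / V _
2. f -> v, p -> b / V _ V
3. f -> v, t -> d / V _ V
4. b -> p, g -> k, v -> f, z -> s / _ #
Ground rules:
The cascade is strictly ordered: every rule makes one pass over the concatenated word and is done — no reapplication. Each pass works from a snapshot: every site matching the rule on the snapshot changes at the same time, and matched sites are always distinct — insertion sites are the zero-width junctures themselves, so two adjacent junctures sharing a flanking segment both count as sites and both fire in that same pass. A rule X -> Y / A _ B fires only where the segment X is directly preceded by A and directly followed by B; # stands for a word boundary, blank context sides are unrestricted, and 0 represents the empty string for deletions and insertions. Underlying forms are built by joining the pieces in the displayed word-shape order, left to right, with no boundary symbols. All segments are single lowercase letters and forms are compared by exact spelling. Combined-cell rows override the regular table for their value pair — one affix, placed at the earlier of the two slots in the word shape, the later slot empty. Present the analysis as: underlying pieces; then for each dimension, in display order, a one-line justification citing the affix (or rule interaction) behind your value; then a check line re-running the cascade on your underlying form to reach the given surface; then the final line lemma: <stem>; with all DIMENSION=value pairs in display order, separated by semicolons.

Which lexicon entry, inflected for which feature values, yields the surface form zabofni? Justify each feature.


underlying: zapof-ni-a
VEL=ib - signalled by the affix -ni
NUM=ma - signalled by the affix -a
check: zapofnia -> zapofni -> zabofni -> zabofni -> zabofni
lemma: zapof; VEL=ib; NUM=ma


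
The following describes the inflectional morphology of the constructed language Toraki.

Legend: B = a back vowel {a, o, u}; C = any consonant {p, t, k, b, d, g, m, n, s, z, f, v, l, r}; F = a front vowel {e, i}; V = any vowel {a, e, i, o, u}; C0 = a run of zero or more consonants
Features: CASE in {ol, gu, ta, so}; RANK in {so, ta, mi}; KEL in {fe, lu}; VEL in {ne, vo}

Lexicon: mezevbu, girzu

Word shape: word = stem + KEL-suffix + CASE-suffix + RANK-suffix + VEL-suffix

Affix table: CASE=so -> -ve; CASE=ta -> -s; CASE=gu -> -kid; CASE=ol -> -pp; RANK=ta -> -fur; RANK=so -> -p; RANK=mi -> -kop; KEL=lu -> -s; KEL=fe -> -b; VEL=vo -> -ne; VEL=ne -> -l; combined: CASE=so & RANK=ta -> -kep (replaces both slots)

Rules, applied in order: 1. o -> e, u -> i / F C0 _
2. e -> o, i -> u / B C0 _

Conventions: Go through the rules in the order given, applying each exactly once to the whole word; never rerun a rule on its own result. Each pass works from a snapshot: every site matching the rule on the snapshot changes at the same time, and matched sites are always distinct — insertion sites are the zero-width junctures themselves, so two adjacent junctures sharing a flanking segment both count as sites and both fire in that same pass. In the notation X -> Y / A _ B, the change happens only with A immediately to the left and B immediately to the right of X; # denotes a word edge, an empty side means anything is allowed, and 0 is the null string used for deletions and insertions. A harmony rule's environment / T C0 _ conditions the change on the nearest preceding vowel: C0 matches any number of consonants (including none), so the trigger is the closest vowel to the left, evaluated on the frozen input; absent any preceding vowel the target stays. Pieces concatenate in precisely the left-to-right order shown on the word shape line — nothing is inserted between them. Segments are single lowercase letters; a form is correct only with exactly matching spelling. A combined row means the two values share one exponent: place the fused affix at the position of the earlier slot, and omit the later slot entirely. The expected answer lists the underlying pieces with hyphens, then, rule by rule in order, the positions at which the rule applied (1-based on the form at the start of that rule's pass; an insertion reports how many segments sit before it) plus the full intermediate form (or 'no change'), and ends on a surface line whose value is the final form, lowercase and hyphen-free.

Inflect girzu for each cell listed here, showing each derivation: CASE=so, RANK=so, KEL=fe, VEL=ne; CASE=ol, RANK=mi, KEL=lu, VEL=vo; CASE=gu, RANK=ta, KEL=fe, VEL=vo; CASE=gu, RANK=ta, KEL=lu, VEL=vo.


cell CASE=so, RANK=so, KEL=fe, VEL=ne:
underlying: girzu-b-ve-p-l
1. o -> e, u -> i / F C0 _: fires at position(s) 5: girzibvepl
2. e -> o, i -> u / B C0 _: no change
surface: girzibvepl

cell CASE=ol, RANK=mi, KEL=lu, VEL=vo:
underlying: girzu-s-pp-kop-ne
1. o -> e, u -> i / F C0 _: fires at position(s) 5: girzisppkopne
2. e -> o, i -> u / B C0 _: fires at position(s) 13: girzisppkopno
surface: girzisppkopno

cell CASE=gu, RANK=ta, KEL=fe, VEL=vo:
underlying: girzu-b-kid-fur-ne
1. o -> e, u -> i / F C0 _: fires at position(s) 5, 11: girzibkidfirne
2. e -> o, i -> u / B C0 _: no change
surface: girzibkidfirne

cell CASE=gu, RANK=ta, KEL=lu, VEL=vo:
underlying: girzu-s-kid-fur-ne
1. o -> e, u -> i / F C0 _: fires at position(s) 5, 11: girziskidfirne
2. e -> o, i -> u / B C0 _: no change
surface: girziskidfirne


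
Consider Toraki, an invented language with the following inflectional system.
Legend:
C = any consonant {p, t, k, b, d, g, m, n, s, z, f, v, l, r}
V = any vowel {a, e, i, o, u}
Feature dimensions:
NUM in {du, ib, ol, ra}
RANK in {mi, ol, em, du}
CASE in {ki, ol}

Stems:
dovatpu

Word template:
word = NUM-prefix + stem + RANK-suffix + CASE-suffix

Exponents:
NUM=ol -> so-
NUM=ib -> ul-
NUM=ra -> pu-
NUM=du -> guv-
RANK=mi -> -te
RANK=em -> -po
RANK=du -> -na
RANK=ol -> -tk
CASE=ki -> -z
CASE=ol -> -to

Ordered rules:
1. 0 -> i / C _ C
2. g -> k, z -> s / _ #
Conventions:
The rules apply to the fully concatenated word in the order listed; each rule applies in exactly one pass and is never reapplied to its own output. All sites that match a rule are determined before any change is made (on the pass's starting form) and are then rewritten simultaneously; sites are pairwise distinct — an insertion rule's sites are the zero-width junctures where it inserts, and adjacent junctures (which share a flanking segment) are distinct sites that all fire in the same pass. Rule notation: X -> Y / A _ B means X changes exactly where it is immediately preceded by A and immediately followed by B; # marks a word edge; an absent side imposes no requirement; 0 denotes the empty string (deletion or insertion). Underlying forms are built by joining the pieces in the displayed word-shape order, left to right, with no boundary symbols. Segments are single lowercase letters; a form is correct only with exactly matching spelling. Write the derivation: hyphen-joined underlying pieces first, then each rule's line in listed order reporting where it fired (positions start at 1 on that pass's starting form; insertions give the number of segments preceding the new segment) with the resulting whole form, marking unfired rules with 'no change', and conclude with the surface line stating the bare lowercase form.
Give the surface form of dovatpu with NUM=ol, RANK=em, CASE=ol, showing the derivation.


underlying: so-dovatpu-po-to
1. 0 -> i / C _ C: inserts after position(s) 7: sodovatipupoto
2. g -> k, z -> s / _ #: no change
surface: sodovatipupoto


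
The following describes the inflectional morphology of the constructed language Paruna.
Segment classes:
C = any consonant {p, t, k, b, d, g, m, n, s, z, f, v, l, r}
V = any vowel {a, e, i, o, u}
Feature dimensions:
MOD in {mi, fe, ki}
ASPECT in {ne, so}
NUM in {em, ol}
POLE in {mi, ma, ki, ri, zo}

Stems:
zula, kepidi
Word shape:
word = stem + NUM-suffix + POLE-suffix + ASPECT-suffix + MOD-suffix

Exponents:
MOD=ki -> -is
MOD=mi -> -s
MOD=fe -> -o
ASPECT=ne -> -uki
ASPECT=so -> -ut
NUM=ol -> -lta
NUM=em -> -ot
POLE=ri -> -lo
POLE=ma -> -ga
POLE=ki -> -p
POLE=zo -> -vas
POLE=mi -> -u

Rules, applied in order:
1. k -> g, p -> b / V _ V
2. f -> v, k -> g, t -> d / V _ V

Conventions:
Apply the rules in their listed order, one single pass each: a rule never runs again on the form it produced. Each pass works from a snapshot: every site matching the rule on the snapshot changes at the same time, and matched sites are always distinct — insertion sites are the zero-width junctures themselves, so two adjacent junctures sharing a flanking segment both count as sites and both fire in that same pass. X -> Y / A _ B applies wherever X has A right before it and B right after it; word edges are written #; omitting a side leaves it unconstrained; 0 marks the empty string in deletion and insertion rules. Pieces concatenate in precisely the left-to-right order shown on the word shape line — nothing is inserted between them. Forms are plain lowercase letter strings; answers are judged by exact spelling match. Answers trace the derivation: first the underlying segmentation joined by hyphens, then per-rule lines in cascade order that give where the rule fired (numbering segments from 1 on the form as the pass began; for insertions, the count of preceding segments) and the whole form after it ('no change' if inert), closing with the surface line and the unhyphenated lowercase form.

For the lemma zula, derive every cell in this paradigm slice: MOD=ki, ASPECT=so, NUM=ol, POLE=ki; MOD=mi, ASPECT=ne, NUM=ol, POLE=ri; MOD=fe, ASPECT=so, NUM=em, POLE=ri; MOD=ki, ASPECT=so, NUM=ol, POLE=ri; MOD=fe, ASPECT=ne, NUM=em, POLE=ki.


cell MOD=ki, ASPECT=so, NUM=ol, POLE=ki:
underlying: zula-lta-p-ut-is
1. k -> g, p -> b / V _ V: fires at position(s) 8: zulaltabutis
2. f -> v, k -> g, t -> d / V _ V: fires at position(s) 10: zulaltabudis
surface: zulaltabudis

cell MOD=mi, ASPECT=ne, NUM=ol, POLE=ri:
underlying: zula-lta-lo-uki-s
1. k -> g, p -> b / V _ V: fires at position(s) 11: zulaltalougis
2. f -> v, k -> g, t -> d / V _ V: no change
surface: zulaltalougis

cell MOD=fe, ASPECT=so, NUM=em, POLE=ri:
underlying: zula-ot-lo-ut-o
1. k -> g, p -> b / V _ V: no change
2. f -> v, k -> g, t -> d / V _ V: fires at position(s) 10: zulaotloudo
surface: zulaotloudo

cell MOD=ki, ASPECT=so, NUM=ol, POLE=ri:
underlying: zula-lta-lo-ut-is
1. k -> g, p -> b / V _ V: no change
2. f -> v, k -> g, t -> d / V _ V: fires at position(s) 11: zulaltaloudis
surface: zulaltaloudis

cell MOD=fe, ASPECT=ne, NUM=em, POLE=ki:
underlying: zula-ot-p-uki-o
1. k -> g, p -> b / V _ V: fires at position(s) 9: zulaotpugio
2. f -> v, k -> g, t -> d / V _ V: no change
surface: zulaotpugio


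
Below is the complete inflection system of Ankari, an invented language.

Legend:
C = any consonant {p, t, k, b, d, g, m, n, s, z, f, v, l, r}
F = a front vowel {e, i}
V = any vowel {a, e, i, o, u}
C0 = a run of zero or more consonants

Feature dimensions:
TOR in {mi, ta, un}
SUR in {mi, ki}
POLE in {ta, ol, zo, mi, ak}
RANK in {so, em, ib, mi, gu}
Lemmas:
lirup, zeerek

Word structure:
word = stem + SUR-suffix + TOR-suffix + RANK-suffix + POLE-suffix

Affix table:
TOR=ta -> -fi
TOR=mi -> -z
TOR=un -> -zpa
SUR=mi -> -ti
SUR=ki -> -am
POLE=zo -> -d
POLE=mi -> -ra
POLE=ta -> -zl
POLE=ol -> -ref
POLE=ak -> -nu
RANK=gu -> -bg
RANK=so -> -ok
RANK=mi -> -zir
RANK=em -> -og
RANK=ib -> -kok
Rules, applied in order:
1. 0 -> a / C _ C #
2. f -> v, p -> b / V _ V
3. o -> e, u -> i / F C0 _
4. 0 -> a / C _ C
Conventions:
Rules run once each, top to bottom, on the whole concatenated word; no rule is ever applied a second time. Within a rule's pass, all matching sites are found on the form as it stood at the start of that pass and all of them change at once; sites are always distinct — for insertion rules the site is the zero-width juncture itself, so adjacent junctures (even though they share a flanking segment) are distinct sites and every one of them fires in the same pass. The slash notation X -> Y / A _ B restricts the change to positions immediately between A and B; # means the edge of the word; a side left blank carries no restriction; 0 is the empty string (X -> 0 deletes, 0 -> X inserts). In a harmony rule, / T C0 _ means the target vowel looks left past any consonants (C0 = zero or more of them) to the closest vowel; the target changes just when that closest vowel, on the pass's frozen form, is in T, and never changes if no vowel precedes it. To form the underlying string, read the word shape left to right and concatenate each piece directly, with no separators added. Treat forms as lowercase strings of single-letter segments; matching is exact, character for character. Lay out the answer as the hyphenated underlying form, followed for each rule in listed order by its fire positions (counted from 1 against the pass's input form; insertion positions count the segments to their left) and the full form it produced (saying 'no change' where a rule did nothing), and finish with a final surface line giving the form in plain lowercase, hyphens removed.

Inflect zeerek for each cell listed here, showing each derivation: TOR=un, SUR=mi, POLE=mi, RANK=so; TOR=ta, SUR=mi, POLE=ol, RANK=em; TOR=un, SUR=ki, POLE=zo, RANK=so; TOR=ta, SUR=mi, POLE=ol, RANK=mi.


cell TOR=un, SUR=mi, POLE=mi, RANK=so:
underlying: zeerek-ti-zpa-ok-ra
1. 0 -> a / C _ C #: no change
2. f -> v, p -> b / V _ V: no change
3. o -> e, u -> i / F C0 _: no change
4. 0 -> a / C _ C: inserts after position(s) 6, 9, 13: zeerekatizapaokara
surface: zeerekatizapaokara

cell TOR=ta, SUR=mi, POLE=ol, RANK=em:
underlying: zeerek-ti-fi-og-ref
1. 0 -> a / C _ C #: no change
2. f -> v, p -> b / V _ V: fires at position(s) 9: zeerektiviogref
3. o -> e, u -> i / F C0 _: fires at position(s) 11: zeerektiviegref
4. 0 -> a / C _ C: inserts after position(s) 6, 12: zeerekativiegaref
surface: zeerekativiegaref

cell TOR=un, SUR=ki, POLE=zo, RANK=so:
underlying: zeerek-am-zpa-ok-d
1. 0 -> a / C _ C #: inserts after position(s) 13: zeerekamzpaokad
2. f -> v, p -> b / V _ V: no change
3. o -> e, u -> i / F C0 _: no change
4. 0 -> a / C _ C: inserts after position(s) 8, 9: zeerekamazapaokad
surface: zeerekamazapaokad

cell TOR=ta, SUR=mi, POLE=ol, RANK=mi:
underlying: zeerek-ti-fi-zir-ref
1. 0 -> a / C _ C #: no change
2. f -> v, p -> b / V _ V: fires at position(s) 9: zeerektivizirref
3. o -> e, u -> i / F C0 _: no change
4. 0 -> a / C _ C: inserts after position(s) 6, 13: zeerekativiziraref
surface: zeerekativiziraref


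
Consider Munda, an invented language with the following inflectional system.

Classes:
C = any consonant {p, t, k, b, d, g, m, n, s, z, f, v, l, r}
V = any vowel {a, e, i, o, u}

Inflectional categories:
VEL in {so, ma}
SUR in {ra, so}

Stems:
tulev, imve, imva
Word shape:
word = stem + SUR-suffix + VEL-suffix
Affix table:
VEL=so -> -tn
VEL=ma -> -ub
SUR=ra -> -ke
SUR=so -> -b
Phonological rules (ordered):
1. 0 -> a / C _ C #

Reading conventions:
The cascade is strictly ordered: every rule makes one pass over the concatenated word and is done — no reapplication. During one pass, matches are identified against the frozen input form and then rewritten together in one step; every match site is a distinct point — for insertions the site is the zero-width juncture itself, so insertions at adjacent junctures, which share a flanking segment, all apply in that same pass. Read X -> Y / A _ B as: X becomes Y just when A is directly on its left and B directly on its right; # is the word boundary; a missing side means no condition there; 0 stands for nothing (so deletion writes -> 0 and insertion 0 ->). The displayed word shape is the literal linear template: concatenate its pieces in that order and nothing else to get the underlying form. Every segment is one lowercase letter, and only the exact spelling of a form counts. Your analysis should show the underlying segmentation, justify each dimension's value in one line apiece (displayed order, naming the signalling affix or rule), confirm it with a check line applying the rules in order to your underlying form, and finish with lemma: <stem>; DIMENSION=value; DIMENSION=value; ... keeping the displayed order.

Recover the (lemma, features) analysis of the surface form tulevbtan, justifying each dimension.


underlying: tulev-b-tn
VEL=so - signalled by the affix -tn
SUR=so - signalled by the affix -b
check: tulevbtn -> tulevbtan
lemma: tulev; VEL=so; SUR=so


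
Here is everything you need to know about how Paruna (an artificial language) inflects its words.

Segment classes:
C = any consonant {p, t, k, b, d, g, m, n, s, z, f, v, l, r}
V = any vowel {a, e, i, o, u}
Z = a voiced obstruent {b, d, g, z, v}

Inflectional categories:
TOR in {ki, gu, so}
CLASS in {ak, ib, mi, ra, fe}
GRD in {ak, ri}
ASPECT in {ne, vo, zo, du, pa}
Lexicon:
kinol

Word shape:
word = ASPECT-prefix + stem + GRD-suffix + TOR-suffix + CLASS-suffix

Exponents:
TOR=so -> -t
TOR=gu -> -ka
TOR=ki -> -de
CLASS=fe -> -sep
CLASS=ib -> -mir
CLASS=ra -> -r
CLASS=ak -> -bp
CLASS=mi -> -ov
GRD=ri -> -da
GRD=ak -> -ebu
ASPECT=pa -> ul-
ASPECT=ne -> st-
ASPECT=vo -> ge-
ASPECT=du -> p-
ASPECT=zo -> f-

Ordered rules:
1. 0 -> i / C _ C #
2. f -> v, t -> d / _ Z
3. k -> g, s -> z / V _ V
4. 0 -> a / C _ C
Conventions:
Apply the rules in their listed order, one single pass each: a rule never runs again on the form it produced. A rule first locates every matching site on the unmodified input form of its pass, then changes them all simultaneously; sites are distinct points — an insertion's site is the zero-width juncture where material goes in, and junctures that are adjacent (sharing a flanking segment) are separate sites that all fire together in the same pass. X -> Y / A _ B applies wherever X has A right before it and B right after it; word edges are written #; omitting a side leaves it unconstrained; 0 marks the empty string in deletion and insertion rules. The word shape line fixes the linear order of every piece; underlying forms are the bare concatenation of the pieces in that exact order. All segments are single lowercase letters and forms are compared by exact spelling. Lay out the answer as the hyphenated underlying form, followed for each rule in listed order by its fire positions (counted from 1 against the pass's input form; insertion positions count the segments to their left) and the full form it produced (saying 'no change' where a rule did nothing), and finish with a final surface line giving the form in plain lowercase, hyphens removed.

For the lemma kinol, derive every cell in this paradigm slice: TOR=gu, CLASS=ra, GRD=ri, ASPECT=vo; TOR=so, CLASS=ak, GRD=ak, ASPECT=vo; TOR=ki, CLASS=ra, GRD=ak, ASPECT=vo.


cell TOR=gu, CLASS=ra, GRD=ri, ASPECT=vo:
underlying: ge-kinol-da-ka-r
1. 0 -> i / C _ C #: no change
2. f -> v, t -> d / _ Z: no change
3. k -> g, s -> z / V _ V: fires at position(s) 3, 10: geginoldagar
4. 0 -> a / C _ C: inserts after position(s) 7: geginoladagar
surface: geginoladagar

cell TOR=so, CLASS=ak, GRD=ak, ASPECT=vo:
underlying: ge-kinol-ebu-t-bp
1. 0 -> i / C _ C #: inserts after position(s) 12: gekinolebutbip
2. f -> v, t -> d / _ Z: fires at position(s) 11: gekinolebudbip
3. k -> g, s -> z / V _ V: fires at position(s) 3: geginolebudbip
4. 0 -> a / C _ C: inserts after position(s) 11: geginolebudabip
surface: geginolebudabip

cell TOR=ki, CLASS=ra, GRD=ak, ASPECT=vo:
underlying: ge-kinol-ebu-de-r
1. 0 -> i / C _ C #: no change
2. f -> v, t -> d / _ Z: no change
3. k -> g, s -> z / V _ V: fires at position(s) 3: geginolebuder
4. 0 -> a / C _ C: no change
surface: geginolebuder


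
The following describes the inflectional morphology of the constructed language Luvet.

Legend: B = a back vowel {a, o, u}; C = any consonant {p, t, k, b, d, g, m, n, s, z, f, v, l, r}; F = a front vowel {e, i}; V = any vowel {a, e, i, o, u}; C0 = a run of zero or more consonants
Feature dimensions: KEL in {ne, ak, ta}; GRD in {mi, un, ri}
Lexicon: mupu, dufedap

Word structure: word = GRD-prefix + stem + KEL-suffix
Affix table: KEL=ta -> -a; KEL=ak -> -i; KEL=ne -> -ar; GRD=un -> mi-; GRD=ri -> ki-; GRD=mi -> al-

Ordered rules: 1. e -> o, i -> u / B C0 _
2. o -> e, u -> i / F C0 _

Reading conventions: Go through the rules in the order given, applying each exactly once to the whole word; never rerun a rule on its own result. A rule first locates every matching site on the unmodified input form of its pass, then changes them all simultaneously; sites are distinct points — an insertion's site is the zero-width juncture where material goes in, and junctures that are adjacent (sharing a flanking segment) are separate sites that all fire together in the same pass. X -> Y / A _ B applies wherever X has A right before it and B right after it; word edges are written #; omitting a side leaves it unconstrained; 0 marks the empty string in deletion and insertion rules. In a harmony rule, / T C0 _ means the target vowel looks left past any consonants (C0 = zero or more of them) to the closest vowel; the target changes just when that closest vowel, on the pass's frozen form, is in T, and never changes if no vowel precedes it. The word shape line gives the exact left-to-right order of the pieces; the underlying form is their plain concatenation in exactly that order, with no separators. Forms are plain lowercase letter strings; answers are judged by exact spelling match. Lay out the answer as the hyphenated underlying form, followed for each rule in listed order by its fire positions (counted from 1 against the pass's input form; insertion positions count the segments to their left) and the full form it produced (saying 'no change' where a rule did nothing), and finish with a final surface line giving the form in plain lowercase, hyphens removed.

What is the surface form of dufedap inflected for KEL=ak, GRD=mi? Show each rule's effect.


underlying: al-dufedap-i
1. e -> o, i -> u / B C0 _: fires at position(s) 6, 10: aldufodapu
2. o -> e, u -> i / F C0 _: no change
surface: aldufodapu


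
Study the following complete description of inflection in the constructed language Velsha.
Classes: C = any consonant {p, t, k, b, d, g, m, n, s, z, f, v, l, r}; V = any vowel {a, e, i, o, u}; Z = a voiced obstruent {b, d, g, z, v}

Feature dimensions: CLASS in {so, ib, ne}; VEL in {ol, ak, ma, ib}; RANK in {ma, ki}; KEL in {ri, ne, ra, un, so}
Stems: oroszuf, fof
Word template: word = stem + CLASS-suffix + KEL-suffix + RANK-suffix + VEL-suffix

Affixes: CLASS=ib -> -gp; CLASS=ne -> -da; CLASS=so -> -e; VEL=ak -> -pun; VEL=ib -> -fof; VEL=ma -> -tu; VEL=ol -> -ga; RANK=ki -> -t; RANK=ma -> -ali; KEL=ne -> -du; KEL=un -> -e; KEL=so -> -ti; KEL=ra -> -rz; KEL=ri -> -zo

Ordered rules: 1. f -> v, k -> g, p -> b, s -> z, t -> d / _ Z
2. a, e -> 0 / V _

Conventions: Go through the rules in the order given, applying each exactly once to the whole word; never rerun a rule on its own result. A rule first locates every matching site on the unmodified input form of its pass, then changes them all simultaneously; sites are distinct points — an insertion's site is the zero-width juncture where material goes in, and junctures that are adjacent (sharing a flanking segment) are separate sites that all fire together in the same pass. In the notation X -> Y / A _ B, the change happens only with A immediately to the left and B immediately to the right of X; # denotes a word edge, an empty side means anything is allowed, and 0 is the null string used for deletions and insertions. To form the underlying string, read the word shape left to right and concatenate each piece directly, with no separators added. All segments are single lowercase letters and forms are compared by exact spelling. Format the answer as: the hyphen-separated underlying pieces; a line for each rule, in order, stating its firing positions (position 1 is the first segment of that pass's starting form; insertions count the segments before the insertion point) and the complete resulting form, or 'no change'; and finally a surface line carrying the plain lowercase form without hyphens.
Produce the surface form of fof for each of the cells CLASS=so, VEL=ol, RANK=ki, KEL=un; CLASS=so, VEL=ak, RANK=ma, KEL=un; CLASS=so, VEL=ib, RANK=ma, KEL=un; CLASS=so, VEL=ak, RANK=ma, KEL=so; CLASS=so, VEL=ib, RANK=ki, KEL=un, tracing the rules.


cell CLASS=so, VEL=ol, RANK=ki, KEL=un:
underlying: fof-e-e-t-ga
1. f -> v, k -> g, p -> b, s -> z, t -> d / _ Z: fires at position(s) 6: fofeedga
2. a, e -> 0 / V _: fires at position(s) 5: fofedga
surface: fofedga

cell CLASS=so, VEL=ak, RANK=ma, KEL=un:
underlying: fof-e-e-ali-pun
1. f -> v, k -> g, p -> b, s -> z, t -> d / _ Z: no change
2. a, e -> 0 / V _: fires at position(s) 5, 6: fofelipun
surface: fofelipun

cell CLASS=so, VEL=ib, RANK=ma, KEL=un:
underlying: fof-e-e-ali-fof
1. f -> v, k -> g, p -> b, s -> z, t -> d / _ Z: no change
2. a, e -> 0 / V _: fires at position(s) 5, 6: fofelifof
surface: fofelifof

cell CLASS=so, VEL=ak, RANK=ma, KEL=so:
underlying: fof-e-ti-ali-pun
1. f -> v, k -> g, p -> b, s -> z, t -> d / _ Z: no change
2. a, e -> 0 / V _: fires at position(s) 7: fofetilipun
surface: fofetilipun

cell CLASS=so, VEL=ib, RANK=ki, KEL=un:
underlying: fof-e-e-t-fof
1. f -> v, k -> g, p -> b, s -> z, t -> d / _ Z: no change
2. a, e -> 0 / V _: fires at position(s) 5: fofetfof
surface: fofetfof


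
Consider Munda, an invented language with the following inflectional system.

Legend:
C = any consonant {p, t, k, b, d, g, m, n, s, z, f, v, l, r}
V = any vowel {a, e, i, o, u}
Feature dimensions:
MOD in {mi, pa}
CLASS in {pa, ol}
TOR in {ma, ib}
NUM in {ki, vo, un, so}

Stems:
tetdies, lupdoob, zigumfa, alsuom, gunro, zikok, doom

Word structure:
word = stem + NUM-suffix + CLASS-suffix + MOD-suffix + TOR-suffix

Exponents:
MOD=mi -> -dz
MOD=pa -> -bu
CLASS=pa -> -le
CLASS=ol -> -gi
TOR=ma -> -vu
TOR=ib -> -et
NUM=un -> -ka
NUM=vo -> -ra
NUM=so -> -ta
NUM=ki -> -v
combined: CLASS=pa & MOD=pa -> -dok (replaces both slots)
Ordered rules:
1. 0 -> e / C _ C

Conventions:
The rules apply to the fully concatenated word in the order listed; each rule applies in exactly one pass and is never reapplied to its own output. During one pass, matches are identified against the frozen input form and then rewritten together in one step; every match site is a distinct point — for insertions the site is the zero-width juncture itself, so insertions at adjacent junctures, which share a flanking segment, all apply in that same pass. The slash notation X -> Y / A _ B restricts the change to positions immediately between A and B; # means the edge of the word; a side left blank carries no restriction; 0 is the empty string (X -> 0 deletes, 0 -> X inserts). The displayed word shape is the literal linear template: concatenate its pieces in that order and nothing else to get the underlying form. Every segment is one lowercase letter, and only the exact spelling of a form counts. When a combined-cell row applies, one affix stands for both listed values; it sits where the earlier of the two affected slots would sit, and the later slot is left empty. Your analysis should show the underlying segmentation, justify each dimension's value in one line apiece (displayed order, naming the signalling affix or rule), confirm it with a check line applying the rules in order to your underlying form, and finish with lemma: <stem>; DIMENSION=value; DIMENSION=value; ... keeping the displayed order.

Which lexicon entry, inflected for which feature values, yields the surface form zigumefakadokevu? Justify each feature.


underlying: zigumfa-ka-dok-vu
MOD=pa - signalled by the combined affix row
CLASS=pa - signalled by the combined affix row
TOR=ma - signalled by the affix -vu
NUM=un - signalled by the affix -ka
check: zigumfakadokvu -> zigumefakadokevu
lemma: zigumfa; MOD=pa; CLASS=pa; TOR=ma; NUM=un
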